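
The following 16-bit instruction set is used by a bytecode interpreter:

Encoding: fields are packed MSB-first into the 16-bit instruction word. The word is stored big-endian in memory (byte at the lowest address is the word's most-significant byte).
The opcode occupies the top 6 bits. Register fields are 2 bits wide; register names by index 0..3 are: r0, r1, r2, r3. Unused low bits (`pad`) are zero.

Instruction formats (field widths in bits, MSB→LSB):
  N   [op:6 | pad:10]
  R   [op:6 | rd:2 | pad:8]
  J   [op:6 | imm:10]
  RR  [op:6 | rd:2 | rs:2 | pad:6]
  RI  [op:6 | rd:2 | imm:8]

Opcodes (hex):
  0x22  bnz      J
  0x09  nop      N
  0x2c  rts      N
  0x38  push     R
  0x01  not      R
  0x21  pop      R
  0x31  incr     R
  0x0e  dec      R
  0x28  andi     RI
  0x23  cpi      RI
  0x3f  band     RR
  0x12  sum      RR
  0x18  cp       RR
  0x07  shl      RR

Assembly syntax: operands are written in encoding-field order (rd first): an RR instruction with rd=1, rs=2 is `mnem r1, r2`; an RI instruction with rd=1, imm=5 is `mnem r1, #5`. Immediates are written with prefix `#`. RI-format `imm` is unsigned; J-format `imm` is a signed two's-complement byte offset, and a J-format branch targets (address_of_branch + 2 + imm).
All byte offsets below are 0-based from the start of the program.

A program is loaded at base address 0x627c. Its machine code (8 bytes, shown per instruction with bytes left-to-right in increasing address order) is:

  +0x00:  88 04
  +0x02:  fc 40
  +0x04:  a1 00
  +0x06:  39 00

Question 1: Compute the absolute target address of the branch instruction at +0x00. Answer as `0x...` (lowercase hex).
0x6282

+0x00: 88 04 ⇒ word 0x8804 (big)
  op=0x8804>>10=0x22 ⇒ bnz (J)
  imm@[9:0]=0x4 ⇒ #4
  target = base 0x627c + off 0x00 + 2 + imm 4 = 0x6282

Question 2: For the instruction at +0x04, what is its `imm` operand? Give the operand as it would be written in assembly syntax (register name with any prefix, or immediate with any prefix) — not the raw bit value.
+0x04: a1 00 ⇒ word 0xa100 (big)
  opcode bits[15:10]=0x28: andi/RI
  rd: (w>>8)&0x3=0x1 → r1
  imm: (w>>0)&0xff=0x0 → #0

#0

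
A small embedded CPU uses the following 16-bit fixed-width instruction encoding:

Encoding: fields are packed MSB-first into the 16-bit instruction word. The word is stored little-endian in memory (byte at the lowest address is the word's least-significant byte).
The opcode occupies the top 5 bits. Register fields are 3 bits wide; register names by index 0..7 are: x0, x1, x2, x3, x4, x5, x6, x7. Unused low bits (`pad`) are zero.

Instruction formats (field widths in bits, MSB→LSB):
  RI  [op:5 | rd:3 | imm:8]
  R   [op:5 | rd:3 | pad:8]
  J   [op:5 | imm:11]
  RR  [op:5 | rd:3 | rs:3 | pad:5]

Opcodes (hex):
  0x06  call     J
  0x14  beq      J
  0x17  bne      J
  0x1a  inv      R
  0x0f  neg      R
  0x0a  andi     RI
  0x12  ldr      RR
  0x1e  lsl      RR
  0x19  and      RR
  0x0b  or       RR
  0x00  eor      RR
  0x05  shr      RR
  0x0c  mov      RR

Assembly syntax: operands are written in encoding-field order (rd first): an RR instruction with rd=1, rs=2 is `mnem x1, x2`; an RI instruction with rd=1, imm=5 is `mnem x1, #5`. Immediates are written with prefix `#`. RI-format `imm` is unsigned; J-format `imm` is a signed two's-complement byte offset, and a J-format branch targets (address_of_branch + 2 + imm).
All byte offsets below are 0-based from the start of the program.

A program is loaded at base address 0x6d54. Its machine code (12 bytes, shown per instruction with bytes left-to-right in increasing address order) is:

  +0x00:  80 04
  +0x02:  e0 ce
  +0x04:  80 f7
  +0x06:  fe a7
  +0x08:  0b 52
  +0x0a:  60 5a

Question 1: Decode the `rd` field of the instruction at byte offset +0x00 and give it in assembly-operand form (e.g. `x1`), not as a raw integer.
x4

+0x00: 80 04 ⇒ word 0x0480 (little)
  top 5b → 0x0 → eor [RR]
  [10:8] rd=4 = x4
  [7:5] rs=4 = x4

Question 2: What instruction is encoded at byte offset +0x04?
@+04  little-endian(80 f7) = 0xf780
  opcode bits[15:11]=0x1e: lsl/RR
  rd: (w>>8)&0x7=0x7 → x7
  rs: (w>>5)&0x7=0x4 → x4

lsl x7, x4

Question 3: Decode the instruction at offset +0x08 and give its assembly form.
andi x2, #11

+0x08: 0b 52 ⇒ word 0x520b (little)
  opcode bits[15:11]=0xa: andi/RI
  rd@[10:8]=0x2 ⇒ x2
  imm@[7:0]=0xb ⇒ #11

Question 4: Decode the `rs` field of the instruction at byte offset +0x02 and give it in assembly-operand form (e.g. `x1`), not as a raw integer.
+0x02: e0 ce ⇒ word 0xcee0 (little)
  opcode bits[15:11]=0x19: and/RR
  rd@[10:8]=0x6 ⇒ x6
  rs@[7:5]=0x7 ⇒ x7

x7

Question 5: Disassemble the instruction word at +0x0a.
or x2, x3

off 0x0a: read 60 5a as little → 0x5a60
  top 5b → 0xb → or [RR]
  rd@[10:8]=0x2 ⇒ x2
  rs@[7:5]=0x3 ⇒ x3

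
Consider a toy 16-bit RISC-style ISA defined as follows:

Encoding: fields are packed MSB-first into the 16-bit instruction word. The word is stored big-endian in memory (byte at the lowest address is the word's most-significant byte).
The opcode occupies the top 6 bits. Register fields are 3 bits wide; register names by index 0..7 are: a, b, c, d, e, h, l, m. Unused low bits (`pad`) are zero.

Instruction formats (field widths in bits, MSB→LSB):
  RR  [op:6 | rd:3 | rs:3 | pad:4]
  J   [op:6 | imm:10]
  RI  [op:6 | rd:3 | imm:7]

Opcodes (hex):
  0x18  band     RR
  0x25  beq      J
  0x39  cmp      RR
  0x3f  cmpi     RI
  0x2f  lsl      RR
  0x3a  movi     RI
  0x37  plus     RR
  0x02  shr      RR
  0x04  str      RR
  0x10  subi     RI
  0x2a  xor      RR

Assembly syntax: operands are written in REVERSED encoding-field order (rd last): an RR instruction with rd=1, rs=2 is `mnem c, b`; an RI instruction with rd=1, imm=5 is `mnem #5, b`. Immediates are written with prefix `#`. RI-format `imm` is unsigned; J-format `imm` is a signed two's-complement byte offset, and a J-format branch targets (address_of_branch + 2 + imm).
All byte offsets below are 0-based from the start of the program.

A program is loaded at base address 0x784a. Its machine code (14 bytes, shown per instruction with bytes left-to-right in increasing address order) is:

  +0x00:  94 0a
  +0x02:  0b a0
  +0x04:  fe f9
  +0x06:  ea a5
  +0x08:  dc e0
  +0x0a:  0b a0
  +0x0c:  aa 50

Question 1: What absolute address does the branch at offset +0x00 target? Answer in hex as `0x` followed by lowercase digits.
0x7856

@+00  big-endian(94 0a) = 0x940a
  op=0x940a>>10=0x25 ⇒ beq (J)
  [9:0] imm=10 = #10
  target = base 0x784a + off 0x00 + 2 + imm 10 = 0x7856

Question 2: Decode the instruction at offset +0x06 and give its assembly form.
@+06  big-endian(ea a5) = 0xeaa5
  op=0xeaa5>>10=0x3a ⇒ movi (RI)
  [9:7] rd=5 = h
  [6:0] imm=37 = #37

movi #37, h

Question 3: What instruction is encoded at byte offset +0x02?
+0x02: 0b a0 ⇒ word 0x0ba0 (big)
  top 6b → 0x2 → shr [RR]
  rd: (w>>7)&0x7=0x7 → m
  rs: (w>>4)&0x7=0x2 → c

shr c, m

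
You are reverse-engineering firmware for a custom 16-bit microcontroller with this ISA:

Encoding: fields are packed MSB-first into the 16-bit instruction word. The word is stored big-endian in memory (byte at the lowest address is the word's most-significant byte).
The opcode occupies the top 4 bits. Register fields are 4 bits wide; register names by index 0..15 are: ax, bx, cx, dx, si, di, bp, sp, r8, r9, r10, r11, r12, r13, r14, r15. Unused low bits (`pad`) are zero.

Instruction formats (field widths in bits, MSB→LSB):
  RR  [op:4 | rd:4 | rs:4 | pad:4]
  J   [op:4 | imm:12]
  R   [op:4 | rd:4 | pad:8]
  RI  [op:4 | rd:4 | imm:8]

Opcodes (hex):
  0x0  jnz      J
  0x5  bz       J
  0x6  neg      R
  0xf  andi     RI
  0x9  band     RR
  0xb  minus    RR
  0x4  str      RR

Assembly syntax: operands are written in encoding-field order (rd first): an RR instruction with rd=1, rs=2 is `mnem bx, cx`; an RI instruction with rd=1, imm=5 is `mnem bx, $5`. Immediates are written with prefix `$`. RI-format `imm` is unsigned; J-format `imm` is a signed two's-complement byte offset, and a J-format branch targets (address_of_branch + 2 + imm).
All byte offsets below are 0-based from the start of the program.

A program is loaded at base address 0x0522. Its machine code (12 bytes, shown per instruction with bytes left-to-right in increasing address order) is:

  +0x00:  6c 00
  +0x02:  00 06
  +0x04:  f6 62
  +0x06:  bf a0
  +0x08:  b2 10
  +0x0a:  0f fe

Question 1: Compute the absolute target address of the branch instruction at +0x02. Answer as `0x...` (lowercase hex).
+0x02: 00 06 ⇒ word 0x0006 (big)
  top 4b → 0x0 → jnz [J]
  imm: (w>>0)&0xfff=0x6 → $6
  target = base 0x0522 + off 0x02 + 2 + imm 6 = 0x052c

0x052c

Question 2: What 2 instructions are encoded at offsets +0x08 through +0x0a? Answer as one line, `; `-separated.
off 0x08: read b2 10 as big → 0xb210
  opcode bits[15:12]=0xb: minus/RR
  rd: (w>>8)&0xf=0x2 → cx
  rs: (w>>4)&0xf=0x1 → bx
off 0x0a: read 0f fe as big → 0x0ffe
  opcode bits[15:12]=0x0: jnz/J
  imm: (w>>0)&0xfff=0xffe (s12→-2) → $-2

minus cx, bx; jnz $-2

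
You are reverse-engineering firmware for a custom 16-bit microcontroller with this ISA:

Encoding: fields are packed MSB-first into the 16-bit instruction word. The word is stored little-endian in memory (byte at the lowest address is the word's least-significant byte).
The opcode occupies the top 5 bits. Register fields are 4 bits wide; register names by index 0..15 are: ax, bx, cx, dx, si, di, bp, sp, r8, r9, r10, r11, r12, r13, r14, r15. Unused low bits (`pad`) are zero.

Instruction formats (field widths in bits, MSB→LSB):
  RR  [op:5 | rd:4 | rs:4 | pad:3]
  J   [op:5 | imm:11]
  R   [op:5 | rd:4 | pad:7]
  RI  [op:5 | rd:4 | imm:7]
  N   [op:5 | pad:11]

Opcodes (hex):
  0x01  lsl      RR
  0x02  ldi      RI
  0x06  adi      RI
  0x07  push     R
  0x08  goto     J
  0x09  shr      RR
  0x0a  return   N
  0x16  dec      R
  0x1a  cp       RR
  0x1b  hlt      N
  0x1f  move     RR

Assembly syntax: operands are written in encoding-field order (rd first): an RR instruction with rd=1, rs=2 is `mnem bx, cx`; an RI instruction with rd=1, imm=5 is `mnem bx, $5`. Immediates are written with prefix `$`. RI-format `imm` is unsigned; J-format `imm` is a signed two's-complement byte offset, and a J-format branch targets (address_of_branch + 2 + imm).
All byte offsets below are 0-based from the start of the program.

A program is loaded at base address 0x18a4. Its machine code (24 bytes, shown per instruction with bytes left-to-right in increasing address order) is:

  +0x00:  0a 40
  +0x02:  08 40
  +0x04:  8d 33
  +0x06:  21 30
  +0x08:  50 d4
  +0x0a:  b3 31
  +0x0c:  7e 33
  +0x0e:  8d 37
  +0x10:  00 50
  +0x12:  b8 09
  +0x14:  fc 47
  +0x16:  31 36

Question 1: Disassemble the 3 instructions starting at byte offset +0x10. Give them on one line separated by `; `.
return; lsl dx, sp; goto $-4

@+10  little-endian(00 50) = 0x5000
  top 5b → 0xa → return [N]
@+12  little-endian(b8 09) = 0x09b8
  top 5b → 0x1 → lsl [RR]
  [10:7] rd=3 = dx
  [6:3] rs=7 = sp
@+14  little-endian(fc 47) = 0x47fc
  top 5b → 0x8 → goto [J]
  [10:0] imm=2044 (s11→-4) = $-4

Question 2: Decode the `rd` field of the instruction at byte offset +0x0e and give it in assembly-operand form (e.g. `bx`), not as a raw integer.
r15

off 0x0e: read 8d 37 as little → 0x378d
  top 5b → 0x6 → adi [RI]
  rd: (w>>7)&0xf=0xf → r15
  imm: (w>>0)&0x7f=0xd → $13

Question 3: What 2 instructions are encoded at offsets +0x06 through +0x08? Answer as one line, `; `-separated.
+0x06: 21 30 ⇒ word 0x3021 (little)
  top 5b → 0x6 → adi [RI]
  rd@[10:7]=0x0 ⇒ ax
  imm@[6:0]=0x21 ⇒ $33
+0x08: 50 d4 ⇒ word 0xd450 (little)
  top 5b → 0x1a → cp [RR]
  rd@[10:7]=0x8 ⇒ r8
  rs@[6:3]=0xa ⇒ r10

adi ax, $33; cp r8, r10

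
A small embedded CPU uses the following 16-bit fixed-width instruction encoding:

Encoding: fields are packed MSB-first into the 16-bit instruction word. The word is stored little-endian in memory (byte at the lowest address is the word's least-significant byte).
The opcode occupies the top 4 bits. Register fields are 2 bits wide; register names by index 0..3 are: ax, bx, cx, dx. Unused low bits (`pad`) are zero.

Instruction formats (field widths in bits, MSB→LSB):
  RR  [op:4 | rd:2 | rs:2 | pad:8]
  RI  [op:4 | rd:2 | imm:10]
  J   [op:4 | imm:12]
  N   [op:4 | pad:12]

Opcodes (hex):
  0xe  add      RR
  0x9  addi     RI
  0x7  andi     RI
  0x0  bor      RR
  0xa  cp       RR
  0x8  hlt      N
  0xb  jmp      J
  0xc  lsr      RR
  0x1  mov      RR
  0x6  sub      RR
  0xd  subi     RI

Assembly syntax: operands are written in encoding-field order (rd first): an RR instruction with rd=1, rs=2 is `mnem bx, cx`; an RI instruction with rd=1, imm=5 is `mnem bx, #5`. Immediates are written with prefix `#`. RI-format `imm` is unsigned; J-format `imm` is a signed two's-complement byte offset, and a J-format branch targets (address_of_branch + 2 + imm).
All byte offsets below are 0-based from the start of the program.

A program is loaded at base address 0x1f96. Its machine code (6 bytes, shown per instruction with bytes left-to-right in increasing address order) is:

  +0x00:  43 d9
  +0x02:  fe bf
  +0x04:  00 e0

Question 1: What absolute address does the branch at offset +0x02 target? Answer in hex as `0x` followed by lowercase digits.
0x1f98

+0x02: fe bf ⇒ word 0xbffe (little)
  top 4b → 0xb → jmp [J]
  imm@[11:0]=0xffe (s12→-2) ⇒ #-2
  target = base 0x1f96 + off 0x02 + 2 + imm -2 = 0x1f98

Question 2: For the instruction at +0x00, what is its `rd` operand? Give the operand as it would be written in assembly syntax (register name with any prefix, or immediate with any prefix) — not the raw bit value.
cx

[00] 43 d9 → 0xd943
  op=0xd943>>12=0xd ⇒ subi (RI)
  [11:10] rd=2 = cx
  [9:0] imm=323 = #323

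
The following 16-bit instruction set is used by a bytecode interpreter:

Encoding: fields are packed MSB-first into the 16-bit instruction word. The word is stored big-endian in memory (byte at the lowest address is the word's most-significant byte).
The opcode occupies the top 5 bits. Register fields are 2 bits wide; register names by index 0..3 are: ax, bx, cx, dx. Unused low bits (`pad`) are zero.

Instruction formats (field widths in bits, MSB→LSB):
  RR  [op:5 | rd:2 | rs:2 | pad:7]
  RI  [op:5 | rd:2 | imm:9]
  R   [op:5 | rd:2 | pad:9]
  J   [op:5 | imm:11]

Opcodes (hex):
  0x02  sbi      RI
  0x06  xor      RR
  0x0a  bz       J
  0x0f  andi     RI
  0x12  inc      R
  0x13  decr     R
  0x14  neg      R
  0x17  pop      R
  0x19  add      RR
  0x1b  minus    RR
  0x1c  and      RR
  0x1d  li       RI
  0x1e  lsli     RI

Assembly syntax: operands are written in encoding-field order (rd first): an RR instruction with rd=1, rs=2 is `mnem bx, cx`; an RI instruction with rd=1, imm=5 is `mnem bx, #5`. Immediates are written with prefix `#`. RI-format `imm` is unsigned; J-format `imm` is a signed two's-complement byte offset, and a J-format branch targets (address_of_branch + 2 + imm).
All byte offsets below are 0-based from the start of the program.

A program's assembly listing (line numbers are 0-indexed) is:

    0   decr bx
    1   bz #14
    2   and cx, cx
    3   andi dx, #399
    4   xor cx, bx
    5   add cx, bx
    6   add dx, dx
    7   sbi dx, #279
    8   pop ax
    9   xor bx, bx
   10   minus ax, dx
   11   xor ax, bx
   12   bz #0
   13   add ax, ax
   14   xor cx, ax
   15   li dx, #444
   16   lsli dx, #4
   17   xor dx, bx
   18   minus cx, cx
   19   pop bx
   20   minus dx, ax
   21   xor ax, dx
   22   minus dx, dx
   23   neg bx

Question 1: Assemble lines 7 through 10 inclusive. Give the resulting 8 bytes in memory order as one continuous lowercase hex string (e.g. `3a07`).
1717b8003280d980

L7: sbi op=0x2:5|rd=3:2|imm=279:9 ⇒ 0x1717 ⇒ big 17 17
L8: pop op=0x17:5|rd=0:2|pad=0:9 ⇒ 0xb800 ⇒ big b8 00
L9: xor op=0x6:5|rd=1:2|rs=1:2|pad=0:7 ⇒ 0x3280 ⇒ big 32 80
L10: minus op=0x1b:5|rd=0:2|rs=3:2|pad=0:7 ⇒ 0xd980 ⇒ big d9 80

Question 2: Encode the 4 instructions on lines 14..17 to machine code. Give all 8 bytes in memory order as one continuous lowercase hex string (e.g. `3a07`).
3400efbcf6043680

L14: xor op=0x6:5|rd=2:2|rs=0:2|pad=0:7 ⇒ 0x3400 ⇒ big 34 00
L15: li op=0x1d:5|rd=3:2|imm=444:9 ⇒ 0xefbc ⇒ big ef bc
L16: lsli op=0x1e:5|rd=3:2|imm=4:9 ⇒ 0xf604 ⇒ big f6 04
L17: xor op=0x6:5|rd=3:2|rs=1:2|pad=0:7 ⇒ 0x3680 ⇒ big 36 80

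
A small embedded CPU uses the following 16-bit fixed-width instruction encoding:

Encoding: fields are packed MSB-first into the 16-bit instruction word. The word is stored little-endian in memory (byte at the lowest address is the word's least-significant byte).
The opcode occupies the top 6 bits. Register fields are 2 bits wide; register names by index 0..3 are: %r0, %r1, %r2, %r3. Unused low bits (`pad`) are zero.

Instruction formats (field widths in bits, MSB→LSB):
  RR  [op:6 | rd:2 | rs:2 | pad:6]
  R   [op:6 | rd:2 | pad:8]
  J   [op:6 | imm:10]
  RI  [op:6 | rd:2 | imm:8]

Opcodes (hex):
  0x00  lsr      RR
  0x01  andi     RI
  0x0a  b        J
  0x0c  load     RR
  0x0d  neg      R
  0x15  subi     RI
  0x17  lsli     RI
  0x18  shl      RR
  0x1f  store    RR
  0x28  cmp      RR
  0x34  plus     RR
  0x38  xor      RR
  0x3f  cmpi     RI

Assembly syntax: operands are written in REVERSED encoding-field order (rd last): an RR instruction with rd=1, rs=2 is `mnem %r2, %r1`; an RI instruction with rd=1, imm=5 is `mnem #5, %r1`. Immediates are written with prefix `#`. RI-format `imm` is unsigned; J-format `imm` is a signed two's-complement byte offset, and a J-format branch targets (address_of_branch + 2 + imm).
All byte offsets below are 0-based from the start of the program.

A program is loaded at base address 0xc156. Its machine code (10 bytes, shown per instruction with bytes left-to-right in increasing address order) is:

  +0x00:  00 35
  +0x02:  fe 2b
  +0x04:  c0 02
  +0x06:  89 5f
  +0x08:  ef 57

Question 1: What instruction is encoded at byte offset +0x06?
lsli #137, %r3

+0x06: 89 5f ⇒ word 0x5f89 (little)
  top 6b → 0x17 → lsli [RI]
  [9:8] rd=3 = %r3
  [7:0] imm=137 = #137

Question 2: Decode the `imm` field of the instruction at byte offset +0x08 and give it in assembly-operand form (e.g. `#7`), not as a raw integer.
[08] ef 57 → 0x57ef
  op=0x57ef>>10=0x15 ⇒ subi (RI)
  rd@[9:8]=0x3 ⇒ %r3
  imm@[7:0]=0xef ⇒ #239

#239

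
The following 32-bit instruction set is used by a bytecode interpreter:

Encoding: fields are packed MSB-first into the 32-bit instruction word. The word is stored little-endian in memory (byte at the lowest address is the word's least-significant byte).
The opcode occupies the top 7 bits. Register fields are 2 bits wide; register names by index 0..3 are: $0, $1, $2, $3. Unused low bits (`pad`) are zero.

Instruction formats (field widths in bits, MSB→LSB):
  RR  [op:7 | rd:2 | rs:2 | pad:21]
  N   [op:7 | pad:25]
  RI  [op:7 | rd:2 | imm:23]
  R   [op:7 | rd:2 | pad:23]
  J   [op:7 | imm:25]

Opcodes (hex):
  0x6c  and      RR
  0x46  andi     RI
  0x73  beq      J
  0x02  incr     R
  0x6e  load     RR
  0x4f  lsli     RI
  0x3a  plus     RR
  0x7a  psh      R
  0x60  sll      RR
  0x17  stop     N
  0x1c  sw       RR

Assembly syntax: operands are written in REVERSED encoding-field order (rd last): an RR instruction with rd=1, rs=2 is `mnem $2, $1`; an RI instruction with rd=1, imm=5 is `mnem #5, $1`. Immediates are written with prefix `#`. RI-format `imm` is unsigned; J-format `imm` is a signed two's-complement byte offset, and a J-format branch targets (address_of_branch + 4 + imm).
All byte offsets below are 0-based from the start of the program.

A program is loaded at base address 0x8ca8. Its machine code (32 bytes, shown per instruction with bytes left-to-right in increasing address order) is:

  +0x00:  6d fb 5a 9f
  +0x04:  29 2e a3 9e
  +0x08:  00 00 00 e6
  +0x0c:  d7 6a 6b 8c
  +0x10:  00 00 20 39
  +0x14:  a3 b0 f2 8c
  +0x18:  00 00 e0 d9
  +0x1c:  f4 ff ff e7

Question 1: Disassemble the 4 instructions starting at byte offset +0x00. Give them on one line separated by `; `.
lsli #5962605, $2; lsli #2305577, $1; beq #0; andi #7039703, $0

@+00  little-endian(6d fb 5a 9f) = 0x9f5afb6d
  op=0x9f5afb6d>>25=0x4f ⇒ lsli (RI)
  rd: (w>>23)&0x3=0x2 → $2
  imm: (w>>0)&0x7fffff=0x5afb6d → #5962605
@+04  little-endian(29 2e a3 9e) = 0x9ea32e29
  op=0x9ea32e29>>25=0x4f ⇒ lsli (RI)
  rd: (w>>23)&0x3=0x1 → $1
  imm: (w>>0)&0x7fffff=0x232e29 → #2305577
@+08  little-endian(00 00 00 e6) = 0xe6000000
  op=0xe6000000>>25=0x73 ⇒ beq (J)
  imm: (w>>0)&0x1ffffff=0x0 → #0
@+0c  little-endian(d7 6a 6b 8c) = 0x8c6b6ad7
  op=0x8c6b6ad7>>25=0x46 ⇒ andi (RI)
  rd: (w>>23)&0x3=0x0 → $0
  imm: (w>>0)&0x7fffff=0x6b6ad7 → #7039703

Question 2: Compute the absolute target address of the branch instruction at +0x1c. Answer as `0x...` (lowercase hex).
0x8cbc

+0x1c: f4 ff ff e7 ⇒ word 0xe7fffff4 (little)
  top 7b → 0x73 → beq [J]
  imm@[24:0]=0x1fffff4 (s25→-12) ⇒ #-12
  target = base 0x8ca8 + off 0x1c + 4 + imm -12 = 0x8cbc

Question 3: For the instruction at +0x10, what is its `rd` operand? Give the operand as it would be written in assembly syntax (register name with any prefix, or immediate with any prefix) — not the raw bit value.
[10] 00 00 20 39 → 0x39200000
  top 7b → 0x1c → sw [RR]
  [24:23] rd=2 = $2
  [22:21] rs=1 = $1

$2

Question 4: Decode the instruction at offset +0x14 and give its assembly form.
andi #7516323, $1

[14] a3 b0 f2 8c → 0x8cf2b0a3
  op=0x8cf2b0a3>>25=0x46 ⇒ andi (RI)
  [24:23] rd=1 = $1
  [22:0] imm=7516323 = #7516323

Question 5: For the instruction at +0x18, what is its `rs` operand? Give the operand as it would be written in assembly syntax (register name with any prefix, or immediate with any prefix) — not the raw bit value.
@+18  little-endian(00 00 e0 d9) = 0xd9e00000
  op=0xd9e00000>>25=0x6c ⇒ and (RR)
  rd: (w>>23)&0x3=0x3 → $3
  rs: (w>>21)&0x3=0x3 → $3

$3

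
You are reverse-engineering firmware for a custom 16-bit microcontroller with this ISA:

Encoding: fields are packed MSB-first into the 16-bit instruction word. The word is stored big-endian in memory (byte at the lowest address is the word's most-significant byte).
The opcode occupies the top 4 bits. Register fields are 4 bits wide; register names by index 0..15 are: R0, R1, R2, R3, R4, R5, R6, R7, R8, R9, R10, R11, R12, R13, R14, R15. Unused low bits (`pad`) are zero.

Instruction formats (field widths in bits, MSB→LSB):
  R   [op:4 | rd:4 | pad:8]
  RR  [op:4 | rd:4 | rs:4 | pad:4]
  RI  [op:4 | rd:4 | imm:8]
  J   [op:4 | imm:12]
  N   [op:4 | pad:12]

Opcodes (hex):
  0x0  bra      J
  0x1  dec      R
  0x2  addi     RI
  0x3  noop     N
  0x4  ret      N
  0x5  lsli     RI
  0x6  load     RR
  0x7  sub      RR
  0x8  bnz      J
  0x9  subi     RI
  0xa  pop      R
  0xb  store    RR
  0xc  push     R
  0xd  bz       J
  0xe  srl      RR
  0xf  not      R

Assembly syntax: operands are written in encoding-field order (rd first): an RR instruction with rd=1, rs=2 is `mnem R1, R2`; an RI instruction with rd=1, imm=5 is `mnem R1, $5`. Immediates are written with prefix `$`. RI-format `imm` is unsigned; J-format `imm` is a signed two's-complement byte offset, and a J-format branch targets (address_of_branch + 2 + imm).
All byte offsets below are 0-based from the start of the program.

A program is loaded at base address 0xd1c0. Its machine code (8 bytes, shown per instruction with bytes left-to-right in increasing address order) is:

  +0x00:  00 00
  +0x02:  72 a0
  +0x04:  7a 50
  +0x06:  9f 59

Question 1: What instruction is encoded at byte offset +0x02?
[02] 72 a0 → 0x72a0
  op=0x72a0>>12=0x7 ⇒ sub (RR)
  rd: (w>>8)&0xf=0x2 → R2
  rs: (w>>4)&0xf=0xa → R10

sub R2, R10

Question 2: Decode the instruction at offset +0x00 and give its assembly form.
+0x00: 00 00 ⇒ word 0x0000 (big)
  opcode bits[15:12]=0x0: bra/J
  imm: (w>>0)&0xfff=0x0 → $0

bra $0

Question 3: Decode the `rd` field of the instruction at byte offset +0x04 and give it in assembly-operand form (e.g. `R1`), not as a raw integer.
@+04  big-endian(7a 50) = 0x7a50
  op=0x7a50>>12=0x7 ⇒ sub (RR)
  rd: (w>>8)&0xf=0xa → R10
  rs: (w>>4)&0xf=0x5 → R5

R10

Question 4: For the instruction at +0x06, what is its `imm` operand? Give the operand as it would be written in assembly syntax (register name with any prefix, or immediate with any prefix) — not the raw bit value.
$89

[06] 9f 59 → 0x9f59
  opcode bits[15:12]=0x9: subi/RI
  rd@[11:8]=0xf ⇒ R15
  imm@[7:0]=0x59 ⇒ $89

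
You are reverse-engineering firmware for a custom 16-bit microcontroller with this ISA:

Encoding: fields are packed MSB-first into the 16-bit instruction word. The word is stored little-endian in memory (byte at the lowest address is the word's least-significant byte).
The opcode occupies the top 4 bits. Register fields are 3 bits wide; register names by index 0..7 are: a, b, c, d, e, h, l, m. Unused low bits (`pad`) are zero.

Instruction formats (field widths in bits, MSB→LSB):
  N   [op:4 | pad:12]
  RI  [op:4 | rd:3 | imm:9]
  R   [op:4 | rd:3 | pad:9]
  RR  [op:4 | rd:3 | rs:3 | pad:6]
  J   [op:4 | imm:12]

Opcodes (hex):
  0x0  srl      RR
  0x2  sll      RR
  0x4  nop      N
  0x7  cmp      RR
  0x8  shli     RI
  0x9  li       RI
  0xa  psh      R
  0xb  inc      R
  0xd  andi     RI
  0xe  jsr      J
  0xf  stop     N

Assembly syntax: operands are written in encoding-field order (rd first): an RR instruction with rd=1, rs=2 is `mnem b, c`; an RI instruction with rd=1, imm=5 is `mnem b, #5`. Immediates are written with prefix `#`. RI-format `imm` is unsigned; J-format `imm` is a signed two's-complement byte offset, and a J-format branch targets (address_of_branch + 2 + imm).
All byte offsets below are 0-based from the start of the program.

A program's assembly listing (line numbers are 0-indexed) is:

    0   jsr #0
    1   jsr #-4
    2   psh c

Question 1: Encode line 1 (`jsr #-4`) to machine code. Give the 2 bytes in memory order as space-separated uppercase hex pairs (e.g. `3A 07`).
1. jsr fields op=0xe:4|imm=-4:12 → word effch → fc ef

FC EF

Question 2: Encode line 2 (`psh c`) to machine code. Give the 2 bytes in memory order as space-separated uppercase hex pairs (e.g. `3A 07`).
00 A4

line 2 (psh): pack op=0xa:4|rd=2:3|pad=0:9 = 0xa400; little→ 00 a4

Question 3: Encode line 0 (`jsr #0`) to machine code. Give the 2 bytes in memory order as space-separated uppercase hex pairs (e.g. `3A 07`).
00 E0

line 0 (jsr): pack op=0xe:4|imm=0:12 = 0xe000; little→ 00 e0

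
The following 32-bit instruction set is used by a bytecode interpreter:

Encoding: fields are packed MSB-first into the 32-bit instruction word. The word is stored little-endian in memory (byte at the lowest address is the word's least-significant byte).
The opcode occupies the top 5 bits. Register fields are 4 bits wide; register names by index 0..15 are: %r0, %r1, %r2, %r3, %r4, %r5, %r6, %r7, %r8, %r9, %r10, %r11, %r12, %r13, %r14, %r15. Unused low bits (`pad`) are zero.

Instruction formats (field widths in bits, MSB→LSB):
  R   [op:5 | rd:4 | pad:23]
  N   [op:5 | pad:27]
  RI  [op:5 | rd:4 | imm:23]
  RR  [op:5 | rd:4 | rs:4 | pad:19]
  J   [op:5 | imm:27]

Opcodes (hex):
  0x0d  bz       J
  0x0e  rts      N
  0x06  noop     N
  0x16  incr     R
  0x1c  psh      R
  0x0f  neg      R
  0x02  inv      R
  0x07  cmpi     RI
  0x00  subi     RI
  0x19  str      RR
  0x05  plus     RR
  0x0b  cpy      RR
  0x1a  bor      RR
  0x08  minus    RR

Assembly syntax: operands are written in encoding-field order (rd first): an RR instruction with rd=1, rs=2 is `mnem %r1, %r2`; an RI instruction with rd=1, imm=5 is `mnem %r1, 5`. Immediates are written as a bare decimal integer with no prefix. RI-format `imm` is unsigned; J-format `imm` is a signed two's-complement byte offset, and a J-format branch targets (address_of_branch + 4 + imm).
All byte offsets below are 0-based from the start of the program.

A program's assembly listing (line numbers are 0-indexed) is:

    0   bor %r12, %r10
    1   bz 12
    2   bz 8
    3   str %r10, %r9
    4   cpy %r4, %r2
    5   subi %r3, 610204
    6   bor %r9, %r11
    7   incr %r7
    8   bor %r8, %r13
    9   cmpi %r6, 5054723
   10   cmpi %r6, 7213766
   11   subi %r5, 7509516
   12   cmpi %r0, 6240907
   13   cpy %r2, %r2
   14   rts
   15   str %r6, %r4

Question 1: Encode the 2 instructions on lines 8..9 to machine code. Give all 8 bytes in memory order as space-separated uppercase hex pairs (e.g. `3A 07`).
8. bor fields op=0x1a:5|rd=8:4|rs=13:4|pad=0:19 → word d4680000h → 00 00 68 d4
9. cmpi fields op=0x7:5|rd=6:4|imm=5054723:23 → word 3b4d2103h → 03 21 4d 3b

00 00 68 D4 03 21 4D 3B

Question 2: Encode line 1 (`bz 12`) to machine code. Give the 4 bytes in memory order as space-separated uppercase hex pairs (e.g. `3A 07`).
0C 00 00 68

L1: bz op=0xd:5|imm=12:27 ⇒ 0x6800000c ⇒ little 0c 00 00 68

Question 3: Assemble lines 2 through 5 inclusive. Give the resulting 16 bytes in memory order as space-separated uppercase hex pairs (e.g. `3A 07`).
2. bz fields op=0xd:5|imm=8:27 → word 68000008h → 08 00 00 68
3. str fields op=0x19:5|rd=10:4|rs=9:4|pad=0:19 → word cd480000h → 00 00 48 cd
4. cpy fields op=0xb:5|rd=4:4|rs=2:4|pad=0:19 → word 5a100000h → 00 00 10 5a
5. subi fields op=0x0:5|rd=3:4|imm=610204:23 → word 01894f9ch → 9c 4f 89 01

08 00 00 68 00 00 48 CD 00 00 10 5A 9C 4F 89 01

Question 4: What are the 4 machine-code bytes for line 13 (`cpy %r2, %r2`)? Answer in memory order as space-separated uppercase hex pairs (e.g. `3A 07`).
00 00 10 59

L13: cpy op=0xb:5|rd=2:4|rs=2:4|pad=0:19 ⇒ 0x59100000 ⇒ little 00 00 10 59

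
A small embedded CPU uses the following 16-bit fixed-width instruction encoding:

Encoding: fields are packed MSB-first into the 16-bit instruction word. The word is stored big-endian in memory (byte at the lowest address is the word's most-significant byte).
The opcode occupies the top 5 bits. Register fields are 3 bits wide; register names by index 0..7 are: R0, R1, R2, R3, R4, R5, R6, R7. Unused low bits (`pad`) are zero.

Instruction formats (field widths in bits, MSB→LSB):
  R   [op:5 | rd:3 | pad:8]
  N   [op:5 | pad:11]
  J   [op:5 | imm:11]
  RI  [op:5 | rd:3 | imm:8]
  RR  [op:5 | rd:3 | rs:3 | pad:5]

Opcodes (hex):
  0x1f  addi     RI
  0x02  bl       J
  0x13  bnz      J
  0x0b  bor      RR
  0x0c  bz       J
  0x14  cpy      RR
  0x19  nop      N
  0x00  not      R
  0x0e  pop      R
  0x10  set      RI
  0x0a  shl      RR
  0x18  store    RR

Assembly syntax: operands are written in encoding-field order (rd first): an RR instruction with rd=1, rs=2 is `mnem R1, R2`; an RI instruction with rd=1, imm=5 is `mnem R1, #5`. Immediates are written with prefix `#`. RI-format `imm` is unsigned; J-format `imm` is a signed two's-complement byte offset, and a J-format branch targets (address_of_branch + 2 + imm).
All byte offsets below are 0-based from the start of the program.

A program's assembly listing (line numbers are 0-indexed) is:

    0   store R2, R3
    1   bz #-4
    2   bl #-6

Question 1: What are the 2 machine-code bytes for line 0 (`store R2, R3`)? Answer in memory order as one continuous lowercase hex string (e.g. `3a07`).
c260

0. store fields op=0x18:5|rd=2:3|rs=3:3|pad=0:5 → word c260h → c2 60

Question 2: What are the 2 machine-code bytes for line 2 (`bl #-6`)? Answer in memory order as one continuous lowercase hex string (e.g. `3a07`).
17fa

L2: bl op=0x2:5|imm=-6:11 ⇒ 0x17fa ⇒ big 17 fa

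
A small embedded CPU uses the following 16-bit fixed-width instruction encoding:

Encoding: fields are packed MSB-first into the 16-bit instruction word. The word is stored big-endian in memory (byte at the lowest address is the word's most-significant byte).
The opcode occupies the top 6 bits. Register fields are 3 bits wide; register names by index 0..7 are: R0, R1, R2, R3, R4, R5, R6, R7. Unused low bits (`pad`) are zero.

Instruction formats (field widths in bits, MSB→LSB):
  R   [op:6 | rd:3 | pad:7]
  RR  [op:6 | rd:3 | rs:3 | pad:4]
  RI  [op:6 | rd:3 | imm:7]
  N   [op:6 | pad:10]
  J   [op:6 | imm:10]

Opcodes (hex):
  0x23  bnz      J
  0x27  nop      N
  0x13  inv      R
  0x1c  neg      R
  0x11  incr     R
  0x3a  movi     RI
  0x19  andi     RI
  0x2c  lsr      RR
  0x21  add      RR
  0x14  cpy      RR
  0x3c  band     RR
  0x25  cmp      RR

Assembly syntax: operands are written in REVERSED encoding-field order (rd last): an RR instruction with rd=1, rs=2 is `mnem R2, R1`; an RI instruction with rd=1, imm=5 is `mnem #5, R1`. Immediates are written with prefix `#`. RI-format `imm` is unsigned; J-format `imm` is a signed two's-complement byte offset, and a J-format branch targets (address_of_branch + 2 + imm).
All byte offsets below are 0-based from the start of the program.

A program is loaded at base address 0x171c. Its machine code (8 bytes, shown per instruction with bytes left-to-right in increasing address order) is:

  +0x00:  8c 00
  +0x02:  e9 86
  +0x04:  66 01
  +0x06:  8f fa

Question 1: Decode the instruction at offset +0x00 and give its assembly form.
+0x00: 8c 00 ⇒ word 0x8c00 (big)
  top 6b → 0x23 → bnz [J]
  imm: (w>>0)&0x3ff=0x0 → #0

bnz #0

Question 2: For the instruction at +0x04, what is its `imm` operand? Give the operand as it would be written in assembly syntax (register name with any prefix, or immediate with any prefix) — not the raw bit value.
#1

+0x04: 66 01 ⇒ word 0x6601 (big)
  op=0x6601>>10=0x19 ⇒ andi (RI)
  rd: (w>>7)&0x7=0x4 → R4
  imm: (w>>0)&0x7f=0x1 → #1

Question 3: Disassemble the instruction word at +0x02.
movi #6, R3

@+02  big-endian(e9 86) = 0xe986
  op=0xe986>>10=0x3a ⇒ movi (RI)
  rd: (w>>7)&0x7=0x3 → R3
  imm: (w>>0)&0x7f=0x6 → #6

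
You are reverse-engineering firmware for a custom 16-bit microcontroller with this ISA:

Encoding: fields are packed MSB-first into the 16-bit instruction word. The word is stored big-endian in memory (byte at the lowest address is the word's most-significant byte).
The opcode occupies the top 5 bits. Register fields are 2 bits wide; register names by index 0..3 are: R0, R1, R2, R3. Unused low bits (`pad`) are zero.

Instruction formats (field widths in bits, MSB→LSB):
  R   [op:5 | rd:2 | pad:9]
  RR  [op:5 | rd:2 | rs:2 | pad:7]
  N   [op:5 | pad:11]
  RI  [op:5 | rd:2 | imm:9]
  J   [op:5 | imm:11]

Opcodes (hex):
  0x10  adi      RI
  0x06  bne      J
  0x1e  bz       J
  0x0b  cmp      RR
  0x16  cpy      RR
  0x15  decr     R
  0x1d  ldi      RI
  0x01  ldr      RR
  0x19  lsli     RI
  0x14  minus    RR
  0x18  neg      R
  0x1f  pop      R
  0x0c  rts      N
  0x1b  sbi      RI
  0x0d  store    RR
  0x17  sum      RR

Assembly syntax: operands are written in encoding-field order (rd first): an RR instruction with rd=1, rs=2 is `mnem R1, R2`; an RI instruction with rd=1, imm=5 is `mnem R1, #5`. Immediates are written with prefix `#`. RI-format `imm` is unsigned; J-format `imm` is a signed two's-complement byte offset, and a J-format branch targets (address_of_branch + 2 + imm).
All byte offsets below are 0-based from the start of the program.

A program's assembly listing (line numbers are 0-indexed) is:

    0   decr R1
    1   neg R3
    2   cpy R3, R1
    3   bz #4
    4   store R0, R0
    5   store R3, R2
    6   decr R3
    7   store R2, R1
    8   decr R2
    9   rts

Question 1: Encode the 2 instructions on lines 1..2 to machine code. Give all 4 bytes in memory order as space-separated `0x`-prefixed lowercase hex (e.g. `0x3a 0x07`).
L1: neg op=0x18:5|rd=3:2|pad=0:9 ⇒ 0xc600 ⇒ big c6 00
L2: cpy op=0x16:5|rd=3:2|rs=1:2|pad=0:7 ⇒ 0xb680 ⇒ big b6 80

0xc6 0x00 0xb6 0x80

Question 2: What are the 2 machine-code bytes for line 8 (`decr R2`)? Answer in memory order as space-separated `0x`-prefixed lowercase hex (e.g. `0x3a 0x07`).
0xac 0x00

L8: decr op=0x15:5|rd=2:2|pad=0:9 ⇒ 0xac00 ⇒ big ac 00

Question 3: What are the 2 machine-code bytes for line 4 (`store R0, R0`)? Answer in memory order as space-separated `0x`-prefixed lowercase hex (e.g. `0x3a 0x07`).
0x68 0x00

line 4 (store): pack op=0xd:5|rd=0:2|rs=0:2|pad=0:7 = 0x6800; big→ 68 00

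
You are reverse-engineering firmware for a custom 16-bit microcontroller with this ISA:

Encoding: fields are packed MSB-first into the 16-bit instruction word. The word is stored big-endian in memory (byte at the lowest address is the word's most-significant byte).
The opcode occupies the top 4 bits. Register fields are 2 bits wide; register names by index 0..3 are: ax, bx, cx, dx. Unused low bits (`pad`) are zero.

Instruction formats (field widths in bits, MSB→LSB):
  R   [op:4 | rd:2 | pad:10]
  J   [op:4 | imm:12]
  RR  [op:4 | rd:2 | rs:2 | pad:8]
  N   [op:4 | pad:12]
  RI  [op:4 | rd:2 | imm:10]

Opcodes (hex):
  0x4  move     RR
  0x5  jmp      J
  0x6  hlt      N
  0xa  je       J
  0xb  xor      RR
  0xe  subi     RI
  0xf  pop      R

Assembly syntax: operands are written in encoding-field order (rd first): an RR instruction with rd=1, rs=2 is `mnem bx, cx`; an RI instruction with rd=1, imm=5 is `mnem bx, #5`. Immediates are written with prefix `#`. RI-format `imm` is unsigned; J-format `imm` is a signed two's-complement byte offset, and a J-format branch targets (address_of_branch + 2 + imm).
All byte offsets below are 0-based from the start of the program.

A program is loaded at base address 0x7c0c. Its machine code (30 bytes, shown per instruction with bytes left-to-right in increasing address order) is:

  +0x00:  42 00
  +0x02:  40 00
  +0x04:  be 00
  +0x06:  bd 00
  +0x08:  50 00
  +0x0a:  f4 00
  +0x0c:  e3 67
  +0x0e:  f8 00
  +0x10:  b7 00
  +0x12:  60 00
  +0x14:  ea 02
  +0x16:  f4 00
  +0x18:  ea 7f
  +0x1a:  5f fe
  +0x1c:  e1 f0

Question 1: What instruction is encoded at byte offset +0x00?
@+00  big-endian(42 00) = 0x4200
  op=0x4200>>12=0x4 ⇒ move (RR)
  rd: (w>>10)&0x3=0x0 → ax
  rs: (w>>8)&0x3=0x2 → cx

move ax, cx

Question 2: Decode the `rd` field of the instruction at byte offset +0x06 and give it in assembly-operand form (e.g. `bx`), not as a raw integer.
dx

off 0x06: read bd 00 as big → 0xbd00
  opcode bits[15:12]=0xb: xor/RR
  rd@[11:10]=0x3 ⇒ dx
  rs@[9:8]=0x1 ⇒ bx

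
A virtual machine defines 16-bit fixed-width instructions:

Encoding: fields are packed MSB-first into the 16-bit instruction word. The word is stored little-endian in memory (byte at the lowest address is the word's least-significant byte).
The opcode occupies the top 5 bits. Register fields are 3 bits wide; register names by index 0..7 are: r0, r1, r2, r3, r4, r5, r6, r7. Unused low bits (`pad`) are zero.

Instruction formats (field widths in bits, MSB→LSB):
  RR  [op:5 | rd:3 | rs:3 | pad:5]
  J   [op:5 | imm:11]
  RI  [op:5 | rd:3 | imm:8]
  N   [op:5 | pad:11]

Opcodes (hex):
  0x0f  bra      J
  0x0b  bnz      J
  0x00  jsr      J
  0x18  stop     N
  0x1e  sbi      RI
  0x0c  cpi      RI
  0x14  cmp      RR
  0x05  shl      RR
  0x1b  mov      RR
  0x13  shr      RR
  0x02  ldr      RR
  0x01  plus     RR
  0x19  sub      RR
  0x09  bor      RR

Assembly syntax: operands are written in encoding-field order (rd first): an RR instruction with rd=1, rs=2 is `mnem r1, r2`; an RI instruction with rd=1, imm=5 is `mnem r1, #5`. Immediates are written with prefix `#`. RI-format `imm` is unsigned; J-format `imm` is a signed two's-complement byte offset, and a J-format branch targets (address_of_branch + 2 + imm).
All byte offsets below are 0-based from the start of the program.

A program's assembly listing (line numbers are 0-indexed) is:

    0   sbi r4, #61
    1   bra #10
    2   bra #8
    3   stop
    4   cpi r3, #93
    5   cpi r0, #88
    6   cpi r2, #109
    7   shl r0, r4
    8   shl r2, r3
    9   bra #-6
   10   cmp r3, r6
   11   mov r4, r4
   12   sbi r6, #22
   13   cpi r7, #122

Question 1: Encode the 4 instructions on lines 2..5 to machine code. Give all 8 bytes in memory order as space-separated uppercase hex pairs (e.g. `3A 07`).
L2: bra op=0xf:5|imm=8:11 ⇒ 0x7808 ⇒ little 08 78
L3: stop op=0x18:5|pad=0:11 ⇒ 0xc000 ⇒ little 00 c0
L4: cpi op=0xc:5|rd=3:3|imm=93:8 ⇒ 0x635d ⇒ little 5d 63
L5: cpi op=0xc:5|rd=0:3|imm=88:8 ⇒ 0x6058 ⇒ little 58 60

08 78 00 C0 5D 63 58 60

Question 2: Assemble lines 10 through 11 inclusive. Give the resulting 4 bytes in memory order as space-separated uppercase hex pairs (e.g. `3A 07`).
C0 A3 80 DC

10. cmp fields op=0x14:5|rd=3:3|rs=6:3|pad=0:5 → word a3c0h → c0 a3
11. mov fields op=0x1b:5|rd=4:3|rs=4:3|pad=0:5 → word dc80h → 80 dc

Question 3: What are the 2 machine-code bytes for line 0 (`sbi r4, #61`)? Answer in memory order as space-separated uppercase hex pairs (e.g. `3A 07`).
3D F4

L0: sbi op=0x1e:5|rd=4:3|imm=61:8 ⇒ 0xf43d ⇒ little 3d f4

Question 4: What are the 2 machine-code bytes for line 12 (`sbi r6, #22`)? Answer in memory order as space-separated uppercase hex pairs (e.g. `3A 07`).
16 F6

12. sbi fields op=0x1e:5|rd=6:3|imm=22:8 → word f616h → 16 f6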